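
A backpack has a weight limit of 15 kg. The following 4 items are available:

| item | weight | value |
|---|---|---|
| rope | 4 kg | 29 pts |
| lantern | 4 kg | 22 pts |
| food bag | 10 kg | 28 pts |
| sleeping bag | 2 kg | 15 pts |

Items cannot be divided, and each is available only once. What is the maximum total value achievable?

66 pts

This is a 0/1 knapsack; check combinations near the capacity.
- rope+lantern+sleeping bag: weight 4+4+2=10, value 29+22+15=66
- rope+food bag: weight 4+10=14, value 29+28=57
- rope+lantern: weight 4+4=8, value 29+22=51
Best: 66 pts.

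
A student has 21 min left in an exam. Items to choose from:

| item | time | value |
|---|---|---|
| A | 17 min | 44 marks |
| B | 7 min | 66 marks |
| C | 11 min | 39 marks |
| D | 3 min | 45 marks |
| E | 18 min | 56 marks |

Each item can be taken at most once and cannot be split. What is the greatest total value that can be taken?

Check high-value combinations within 21 min:
- B+C+D: time 7+11+3=21, value 66+39+45=150
- B+D: time 7+3=10, value 66+45=111
- B+C: time 7+11=18, value 66+39=105
- D+E: time 3+18=21, value 45+56=101
Best: 150 marks.

150 marks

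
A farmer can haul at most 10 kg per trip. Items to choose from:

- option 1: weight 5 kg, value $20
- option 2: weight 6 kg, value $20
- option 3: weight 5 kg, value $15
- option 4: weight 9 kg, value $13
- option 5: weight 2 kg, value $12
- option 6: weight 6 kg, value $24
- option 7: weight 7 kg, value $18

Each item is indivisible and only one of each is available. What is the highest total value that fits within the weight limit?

Check high-value combinations within 10 kg:
- option 5+option 6: weight 2+6=8, value 12+24=36
- option 1+option 3: weight 5+5=10, value 20+15=35
- option 1+option 5: weight 5+2=7, value 20+12=32
- option 2+option 5: weight 6+2=8, value 20+12=32
Best: $36.

$36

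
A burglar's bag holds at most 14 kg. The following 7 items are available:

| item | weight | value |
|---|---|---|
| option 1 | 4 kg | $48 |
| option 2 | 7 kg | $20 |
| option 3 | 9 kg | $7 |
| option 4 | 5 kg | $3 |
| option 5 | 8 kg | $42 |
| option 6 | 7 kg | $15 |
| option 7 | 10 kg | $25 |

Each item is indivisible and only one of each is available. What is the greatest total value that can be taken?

$90

Check high-value combinations within 14 kg:
- option 1+option 5: weight 4+8=12, value 48+42=90
- option 1+option 7: weight 4+10=14, value 48+25=73
- option 1+option 2: weight 4+7=11, value 48+20=68
- option 1+option 6: weight 4+7=11, value 48+15=63
Best: $90.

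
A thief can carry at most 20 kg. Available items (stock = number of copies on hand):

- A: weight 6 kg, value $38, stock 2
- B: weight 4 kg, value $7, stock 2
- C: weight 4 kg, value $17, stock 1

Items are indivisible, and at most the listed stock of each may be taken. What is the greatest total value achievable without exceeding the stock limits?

$100

Best selections within weight 20 and stock limits:
- 2×A + 1×B + 1×C: weight 20, value 100
- 2×A + 1×C: weight 16, value 93
- 2×A + 2×B: weight 20, value 90
- 2×A + 1×B: weight 16, value 83
Best: $100.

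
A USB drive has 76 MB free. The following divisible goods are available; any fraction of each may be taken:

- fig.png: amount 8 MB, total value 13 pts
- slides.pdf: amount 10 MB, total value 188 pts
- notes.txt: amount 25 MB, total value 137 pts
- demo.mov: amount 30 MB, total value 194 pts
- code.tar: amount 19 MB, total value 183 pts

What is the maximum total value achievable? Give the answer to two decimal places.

658.16

Take in order of value per unit:
- slides.pdf (188/10 per unit): all 10 → value 188, running total 188.00
- code.tar (183/19 per unit): all 19 → value 183, running total 371.00
- demo.mov (194/30 per unit): all 30 → value 194, running total 565.00
- notes.txt (137/25 per unit): 17 of 25 → value 17×137/25 = 93.1600, running total 658.16
Total 658.16.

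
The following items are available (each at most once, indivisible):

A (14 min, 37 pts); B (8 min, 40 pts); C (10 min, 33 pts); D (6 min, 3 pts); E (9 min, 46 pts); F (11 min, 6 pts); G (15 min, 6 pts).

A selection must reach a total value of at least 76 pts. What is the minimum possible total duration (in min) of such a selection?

17

Subsets with value ≥ 76, sorted by total duration:
- B+E: duration 17, value 86
- C+E: duration 19, value 79
Minimum duration: 17 min.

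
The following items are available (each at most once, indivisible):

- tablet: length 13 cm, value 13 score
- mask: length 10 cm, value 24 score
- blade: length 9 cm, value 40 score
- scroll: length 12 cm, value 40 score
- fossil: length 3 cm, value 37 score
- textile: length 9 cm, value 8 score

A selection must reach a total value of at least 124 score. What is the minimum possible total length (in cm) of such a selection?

33

Subsets with value ≥ 124, sorted by total length:
- blade+scroll+fossil+textile: length 33, value 125
- mask+blade+scroll+fossil: length 34, value 141
- tablet+blade+scroll+fossil: length 37, value 130
- mask+blade+scroll+fossil+textile: length 43, value 149
Minimum length: 33 cm.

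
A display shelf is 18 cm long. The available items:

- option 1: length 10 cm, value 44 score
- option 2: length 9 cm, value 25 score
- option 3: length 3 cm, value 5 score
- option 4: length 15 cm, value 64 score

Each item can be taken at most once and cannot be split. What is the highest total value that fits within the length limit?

69 score

Check high-value combinations within 18 cm:
- option 3+option 4: length 3+15=18, value 5+64=69
- option 4: length 15, value 64
- option 1+option 3: length 10+3=13, value 44+5=49
- option 1: length 10, value 44
Best: 69 score.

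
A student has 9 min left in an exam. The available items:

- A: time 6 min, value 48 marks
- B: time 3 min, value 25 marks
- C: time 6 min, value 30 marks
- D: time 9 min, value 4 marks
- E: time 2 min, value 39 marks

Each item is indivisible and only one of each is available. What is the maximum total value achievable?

Check high-value combinations within 9 min:
- A+E: time 6+2=8, value 48+39=87
- A+B: time 6+3=9, value 48+25=73
- C+E: time 6+2=8, value 30+39=69
- B+E: time 3+2=5, value 25+39=64
Best: 87 marks.

87 marks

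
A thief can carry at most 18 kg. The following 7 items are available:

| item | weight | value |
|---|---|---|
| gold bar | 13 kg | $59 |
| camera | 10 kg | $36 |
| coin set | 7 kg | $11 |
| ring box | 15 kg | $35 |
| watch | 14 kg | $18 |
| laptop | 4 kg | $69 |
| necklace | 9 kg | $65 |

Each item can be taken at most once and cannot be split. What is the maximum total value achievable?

Check high-value combinations within 18 kg:
- laptop+necklace: weight 4+9=13, value 69+65=134
- gold bar+laptop: weight 13+4=17, value 59+69=128
- camera+laptop: weight 10+4=14, value 36+69=105
- watch+laptop: weight 14+4=18, value 18+69=87
Best: $134.

$134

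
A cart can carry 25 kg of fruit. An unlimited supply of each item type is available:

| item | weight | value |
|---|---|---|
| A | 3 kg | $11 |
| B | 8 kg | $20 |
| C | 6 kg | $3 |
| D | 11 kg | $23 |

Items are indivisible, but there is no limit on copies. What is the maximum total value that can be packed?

$88

Best value-per-unit is A at 11/3, and filling with it alone uses weight 8×3=24. No mix of the others beats 8×11 = 88.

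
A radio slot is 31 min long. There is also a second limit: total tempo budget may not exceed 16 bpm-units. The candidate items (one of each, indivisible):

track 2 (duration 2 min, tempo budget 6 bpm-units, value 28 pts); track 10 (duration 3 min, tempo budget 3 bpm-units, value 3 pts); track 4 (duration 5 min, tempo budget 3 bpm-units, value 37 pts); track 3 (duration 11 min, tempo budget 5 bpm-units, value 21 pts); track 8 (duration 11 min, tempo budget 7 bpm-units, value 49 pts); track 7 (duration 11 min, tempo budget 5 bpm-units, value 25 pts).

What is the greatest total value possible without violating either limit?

114 pts

Feasible sets respecting both limits:
- track 2+track 4+track 8: duration 18, tempo budget 16, value 114
- track 4+track 8+track 7: duration 27, tempo budget 15, value 111
- track 4+track 3+track 8: duration 27, tempo budget 15, value 107
- track 2+track 4+track 7: duration 18, tempo budget 14, value 90
Best: 114 pts.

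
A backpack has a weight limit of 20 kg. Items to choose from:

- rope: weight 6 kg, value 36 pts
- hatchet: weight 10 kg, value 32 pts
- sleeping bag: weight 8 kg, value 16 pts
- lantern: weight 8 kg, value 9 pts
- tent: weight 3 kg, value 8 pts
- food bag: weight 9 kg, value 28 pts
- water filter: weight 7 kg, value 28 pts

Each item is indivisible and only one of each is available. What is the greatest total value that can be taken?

76 pts

Check high-value combinations within 20 kg:
- rope+hatchet+tent: weight 6+10+3=19, value 36+32+8=76
- rope+tent+water filter: weight 6+3+7=16, value 36+8+28=72
- rope+tent+food bag: weight 6+3+9=18, value 36+8+28=72
- rope+hatchet: weight 6+10=16, value 36+32=68
Best: 76 pts.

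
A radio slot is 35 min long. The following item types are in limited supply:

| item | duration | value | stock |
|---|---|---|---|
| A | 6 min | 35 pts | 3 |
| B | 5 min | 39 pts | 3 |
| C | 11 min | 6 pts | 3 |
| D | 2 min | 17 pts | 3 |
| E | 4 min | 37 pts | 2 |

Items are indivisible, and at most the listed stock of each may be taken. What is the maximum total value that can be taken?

Best selections within duration 35 and stock limits:
- 1×A + 3×B + 3×D + 2×E: duration 35, value 277
- 2×A + 3×B + 2×E: duration 35, value 261
- 1×A + 3×B + 2×D + 2×E: duration 33, value 260
- 2×A + 3×B + 2×D + 1×E: duration 35, value 258
Best: 277 pts.

277 pts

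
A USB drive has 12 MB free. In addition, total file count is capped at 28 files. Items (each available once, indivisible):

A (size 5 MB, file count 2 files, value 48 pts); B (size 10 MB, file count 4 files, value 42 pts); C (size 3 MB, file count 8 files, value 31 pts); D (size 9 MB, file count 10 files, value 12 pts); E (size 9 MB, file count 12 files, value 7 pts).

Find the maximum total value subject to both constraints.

Feasible sets respecting both limits:
- A+C: size 8, file count 10, value 79
- A: size 5, file count 2, value 48
- C+D: size 12, file count 18, value 43
Best: 79 pts.

79 pts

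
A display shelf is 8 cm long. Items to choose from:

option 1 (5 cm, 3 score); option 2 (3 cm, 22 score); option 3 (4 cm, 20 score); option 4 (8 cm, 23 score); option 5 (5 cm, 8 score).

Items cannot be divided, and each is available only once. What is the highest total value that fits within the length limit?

Check high-value combinations within 8 cm:
- option 2+option 3: length 3+4=7, value 22+20=42
- option 2+option 5: length 3+5=8, value 22+8=30
- option 1+option 2: length 5+3=8, value 3+22=25
- option 4: length 8, value 23
Best: 42 score.

42 score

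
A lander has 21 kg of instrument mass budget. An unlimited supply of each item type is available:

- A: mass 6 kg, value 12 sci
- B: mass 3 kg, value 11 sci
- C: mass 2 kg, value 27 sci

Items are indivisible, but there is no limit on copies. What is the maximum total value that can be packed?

Best value-per-unit is C at 27/2, and filling with it alone uses mass 10×2=20. No mix of the others beats 10×27 = 270.

270 sci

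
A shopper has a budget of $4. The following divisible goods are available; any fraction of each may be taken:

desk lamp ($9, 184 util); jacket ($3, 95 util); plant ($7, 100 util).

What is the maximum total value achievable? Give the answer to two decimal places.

Take in order of value per unit:
- jacket (95/3 per unit): all 3 → value 95, running total 95.00
- desk lamp (184/9 per unit): 1 of 9 → value 1×184/9 = 20.4444, running total 115.44
Total 115.44.

115.44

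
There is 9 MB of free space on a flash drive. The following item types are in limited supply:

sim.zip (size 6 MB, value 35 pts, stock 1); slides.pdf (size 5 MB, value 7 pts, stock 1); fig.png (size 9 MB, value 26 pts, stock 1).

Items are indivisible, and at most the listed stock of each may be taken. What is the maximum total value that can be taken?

Top feasible selections:
- 1×sim.zip: size 6, value 35
- 1×fig.png: size 9, value 26
- 1×slides.pdf: size 5, value 7
Best: 35 pts.

35 pts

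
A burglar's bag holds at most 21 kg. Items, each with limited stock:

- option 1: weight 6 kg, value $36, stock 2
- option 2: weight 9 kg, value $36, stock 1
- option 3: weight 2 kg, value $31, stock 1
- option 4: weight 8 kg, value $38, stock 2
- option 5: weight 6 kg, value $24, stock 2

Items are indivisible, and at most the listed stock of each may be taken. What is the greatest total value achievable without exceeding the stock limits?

$127

Top feasible selections:
- 2×option 1 + 1×option 3 + 1×option 5: weight 20, value 127
- 1×option 1 + 1×option 3 + 2×option 5: weight 20, value 115
- 2×option 1 + 1×option 4: weight 20, value 110
- 2×option 1 + 1×option 2: weight 21, value 108
Best: $127.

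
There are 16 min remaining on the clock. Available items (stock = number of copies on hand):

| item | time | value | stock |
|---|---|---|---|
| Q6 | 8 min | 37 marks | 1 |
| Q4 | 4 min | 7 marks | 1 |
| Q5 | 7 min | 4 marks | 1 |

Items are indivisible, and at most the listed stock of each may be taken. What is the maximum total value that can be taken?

44 marks

Best selections within time 16 and stock limits:
- 1×Q6 + 1×Q4: time 12, value 44
- 1×Q6 + 1×Q5: time 15, value 41
Best: 44 marks.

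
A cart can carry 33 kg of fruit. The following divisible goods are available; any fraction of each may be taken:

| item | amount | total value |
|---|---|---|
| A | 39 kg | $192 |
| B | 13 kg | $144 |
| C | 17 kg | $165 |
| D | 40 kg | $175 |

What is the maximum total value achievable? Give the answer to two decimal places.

323.77

Take in order of value per unit:
- B (144/13 per unit): all 13 → value 144, running total 144.00
- C (165/17 per unit): all 17 → value 165, running total 309.00
- A (192/39 per unit): 3 of 39 → value 3×192/39 = 14.7692, running total 323.77
Total 323.77.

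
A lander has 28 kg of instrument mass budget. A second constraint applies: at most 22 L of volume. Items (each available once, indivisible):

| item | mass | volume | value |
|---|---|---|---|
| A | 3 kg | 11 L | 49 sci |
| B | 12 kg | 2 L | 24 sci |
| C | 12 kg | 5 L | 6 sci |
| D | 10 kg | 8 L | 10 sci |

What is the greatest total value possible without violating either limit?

83 sci

Feasible sets respecting both limits:
- A+B+D: mass 25, volume 21, value 83
- A+B+C: mass 27, volume 18, value 79
- A+B: mass 15, volume 13, value 73
Best: 83 sci.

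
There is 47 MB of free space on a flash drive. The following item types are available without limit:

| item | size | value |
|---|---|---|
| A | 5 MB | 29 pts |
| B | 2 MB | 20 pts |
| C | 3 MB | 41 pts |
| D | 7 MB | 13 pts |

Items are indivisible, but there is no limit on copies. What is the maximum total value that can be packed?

Best value-per-unit is C at 41/3; filling with it alone gives 15×41 = 615.
Optimal mix: 1×B + 15×C → size 47, value 635.

635 pts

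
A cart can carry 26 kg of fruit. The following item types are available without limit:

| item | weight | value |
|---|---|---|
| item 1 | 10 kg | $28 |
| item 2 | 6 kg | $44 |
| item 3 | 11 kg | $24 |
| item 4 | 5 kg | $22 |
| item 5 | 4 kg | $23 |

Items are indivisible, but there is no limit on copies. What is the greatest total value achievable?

Best value-per-unit is item 2 at 44/6; filling with it alone gives 4×44 = 176.
Optimal mix: 3×item 2 + 2×item 5 → weight 26, value 178.

$178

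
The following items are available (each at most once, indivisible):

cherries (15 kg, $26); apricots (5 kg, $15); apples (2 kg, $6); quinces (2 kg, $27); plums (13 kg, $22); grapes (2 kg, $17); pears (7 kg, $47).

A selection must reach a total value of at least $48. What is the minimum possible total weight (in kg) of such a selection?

6

Subsets with value ≥ 48, sorted by total weight:
- apples+quinces+grapes: weight 6, value 50
- quinces+pears: weight 9, value 74
- grapes+pears: weight 9, value 64
- apricots+quinces+grapes: weight 9, value 59
Minimum weight: 6 kg.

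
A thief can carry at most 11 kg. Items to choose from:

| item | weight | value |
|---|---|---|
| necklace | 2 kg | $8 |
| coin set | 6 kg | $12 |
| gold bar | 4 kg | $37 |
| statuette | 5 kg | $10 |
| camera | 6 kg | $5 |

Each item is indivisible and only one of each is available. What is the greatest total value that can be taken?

Check high-value combinations within 11 kg:
- necklace+gold bar+statuette: weight 2+4+5=11, value 8+37+10=55
- coin set+gold bar: weight 6+4=10, value 12+37=49
- gold bar+statuette: weight 4+5=9, value 37+10=47
- necklace+gold bar: weight 2+4=6, value 8+37=45
Best: $55.

$55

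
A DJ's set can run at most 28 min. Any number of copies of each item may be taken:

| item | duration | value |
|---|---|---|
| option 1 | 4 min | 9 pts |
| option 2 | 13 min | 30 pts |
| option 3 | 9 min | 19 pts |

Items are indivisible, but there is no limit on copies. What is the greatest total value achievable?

63 pts

Best value-per-unit is option 2 at 30/13; filling with it alone gives 2×30 = 60.
Optimal mix: 7×option 1 → duration 28, value 63.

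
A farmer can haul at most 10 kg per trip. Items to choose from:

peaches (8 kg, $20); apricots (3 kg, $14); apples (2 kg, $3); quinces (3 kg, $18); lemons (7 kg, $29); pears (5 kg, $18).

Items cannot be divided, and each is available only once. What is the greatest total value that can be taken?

Check high-value combinations within 10 kg:
- quinces+lemons: weight 3+7=10, value 18+29=47
- apricots+lemons: weight 3+7=10, value 14+29=43
- apples+quinces+pears: weight 2+3+5=10, value 3+18+18=39
- quinces+pears: weight 3+5=8, value 18+18=36
- apricots+apples+quinces: weight 3+2+3=8, value 14+3+18=35
Best: $47.

$47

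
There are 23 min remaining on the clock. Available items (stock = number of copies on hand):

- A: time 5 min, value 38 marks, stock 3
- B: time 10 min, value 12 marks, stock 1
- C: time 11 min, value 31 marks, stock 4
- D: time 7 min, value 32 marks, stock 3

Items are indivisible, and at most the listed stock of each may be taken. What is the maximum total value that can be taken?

Best selections within time 23 and stock limits:
- 3×A + 1×D: time 22, value 146
- 3×A: time 15, value 114
- 2×A + 1×D: time 17, value 108
Best: 146 marks.

146 marks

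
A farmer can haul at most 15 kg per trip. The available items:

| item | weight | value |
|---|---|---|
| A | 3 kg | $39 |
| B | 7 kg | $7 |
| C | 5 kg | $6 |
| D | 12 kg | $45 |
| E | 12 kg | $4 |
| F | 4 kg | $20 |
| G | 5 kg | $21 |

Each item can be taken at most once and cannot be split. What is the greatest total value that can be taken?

Check high-value combinations within 15 kg:
- A+D: weight 3+12=15, value 39+45=84
- A+F+G: weight 3+4+5=12, value 39+20+21=80
- A+B+G: weight 3+7+5=15, value 39+7+21=67
- A+C+G: weight 3+5+5=13, value 39+6+21=66
- A+B+F: weight 3+7+4=14, value 39+7+20=66
Best: $84.

$84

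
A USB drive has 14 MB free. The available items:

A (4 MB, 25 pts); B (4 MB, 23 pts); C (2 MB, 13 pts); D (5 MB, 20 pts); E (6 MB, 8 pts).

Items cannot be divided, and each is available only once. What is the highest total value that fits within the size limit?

68 pts

Check high-value combinations within 14 MB:
- A+B+D: size 4+4+5=13, value 25+23+20=68
- A+B+C: size 4+4+2=10, value 25+23+13=61
- A+C+D: size 4+2+5=11, value 25+13+20=58
- B+C+D: size 4+2+5=11, value 23+13+20=56
- A+B+E: size 4+4+6=14, value 25+23+8=56
Best: 68 pts.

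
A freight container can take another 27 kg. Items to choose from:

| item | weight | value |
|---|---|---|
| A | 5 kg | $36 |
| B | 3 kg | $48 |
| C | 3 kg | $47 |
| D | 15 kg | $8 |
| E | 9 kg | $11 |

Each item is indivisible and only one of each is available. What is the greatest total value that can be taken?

$142

Check high-value combinations within 27 kg:
- A+B+C+E: weight 5+3+3+9=20, value 36+48+47+11=142
- A+B+C+D: weight 5+3+3+15=26, value 36+48+47+8=139
- A+B+C: weight 5+3+3=11, value 36+48+47=131
- B+C+E: weight 3+3+9=15, value 48+47+11=106
- B+C+D: weight 3+3+15=21, value 48+47+8=103
Best: $142.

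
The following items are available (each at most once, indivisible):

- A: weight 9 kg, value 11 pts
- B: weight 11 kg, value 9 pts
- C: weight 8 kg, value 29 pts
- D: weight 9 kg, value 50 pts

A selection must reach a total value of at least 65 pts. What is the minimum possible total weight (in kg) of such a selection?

17

Subsets with value ≥ 65, sorted by total weight:
- C+D: weight 17, value 79
- A+C+D: weight 26, value 90
- B+C+D: weight 28, value 88
Minimum weight: 17 kg.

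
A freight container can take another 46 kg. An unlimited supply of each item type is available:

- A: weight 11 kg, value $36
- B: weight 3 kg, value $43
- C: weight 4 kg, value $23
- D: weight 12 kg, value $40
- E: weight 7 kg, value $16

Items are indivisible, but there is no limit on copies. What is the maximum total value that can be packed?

$645

Best value-per-unit is B at 43/3, and filling with it alone uses weight 15×3=45. No mix of the others beats 15×43 = 645.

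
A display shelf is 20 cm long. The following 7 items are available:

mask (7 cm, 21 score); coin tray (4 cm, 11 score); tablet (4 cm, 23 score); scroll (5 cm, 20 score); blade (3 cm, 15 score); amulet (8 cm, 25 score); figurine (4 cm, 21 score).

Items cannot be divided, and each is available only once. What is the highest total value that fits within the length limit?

Check high-value combinations within 20 cm:
- coin tray+tablet+scroll+blade+figurine: length 4+4+5+3+4=20, value 11+23+20+15+21=90
- mask+tablet+scroll+figurine: length 7+4+5+4=20, value 21+23+20+21=85
- tablet+blade+amulet+figurine: length 4+3+8+4=19, value 23+15+25+21=84
Best: 90 score.

90 score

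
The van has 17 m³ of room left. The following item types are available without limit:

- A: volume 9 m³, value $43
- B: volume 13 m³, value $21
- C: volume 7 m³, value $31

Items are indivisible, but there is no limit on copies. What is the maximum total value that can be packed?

$74

Best value-per-unit is A at 43/9; filling with it alone gives 1×43 = 43.
Optimal mix: 1×A + 1×C → volume 16, value 74.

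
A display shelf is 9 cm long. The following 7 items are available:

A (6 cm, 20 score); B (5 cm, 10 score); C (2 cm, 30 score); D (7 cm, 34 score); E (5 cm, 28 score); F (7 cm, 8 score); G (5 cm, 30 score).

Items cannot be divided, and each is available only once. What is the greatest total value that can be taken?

64 score

Check high-value combinations within 9 cm:
- C+D: length 2+7=9, value 30+34=64
- C+G: length 2+5=7, value 30+30=60
- C+E: length 2+5=7, value 30+28=58
Best: 64 score.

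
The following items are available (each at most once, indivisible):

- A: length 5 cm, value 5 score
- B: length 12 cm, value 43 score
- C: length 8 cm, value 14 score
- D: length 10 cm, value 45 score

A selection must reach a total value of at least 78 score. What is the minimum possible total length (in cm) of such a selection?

22

Subsets with value ≥ 78, sorted by total length:
- B+D: length 22, value 88
- A+B+D: length 27, value 93
- B+C+D: length 30, value 102
Minimum length: 22 cm.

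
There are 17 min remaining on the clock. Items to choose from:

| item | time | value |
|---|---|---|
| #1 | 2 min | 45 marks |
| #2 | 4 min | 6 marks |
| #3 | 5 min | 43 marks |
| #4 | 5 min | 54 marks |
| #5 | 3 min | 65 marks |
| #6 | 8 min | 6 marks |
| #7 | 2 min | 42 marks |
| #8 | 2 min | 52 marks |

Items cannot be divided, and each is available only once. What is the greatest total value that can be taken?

259 marks

Check high-value combinations within 17 min:
- #1+#3+#4+#5+#8: time 2+5+5+3+2=17, value 45+43+54+65+52=259
- #1+#4+#5+#7+#8: time 2+5+3+2+2=14, value 45+54+65+42+52=258
- #3+#4+#5+#7+#8: time 5+5+3+2+2=17, value 43+54+65+42+52=256
- #1+#3+#4+#5+#7: time 2+5+5+3+2=17, value 45+43+54+65+42=249
- #1+#3+#5+#7+#8: time 2+5+3+2+2=14, value 45+43+65+42+52=247
Best: 259 marks.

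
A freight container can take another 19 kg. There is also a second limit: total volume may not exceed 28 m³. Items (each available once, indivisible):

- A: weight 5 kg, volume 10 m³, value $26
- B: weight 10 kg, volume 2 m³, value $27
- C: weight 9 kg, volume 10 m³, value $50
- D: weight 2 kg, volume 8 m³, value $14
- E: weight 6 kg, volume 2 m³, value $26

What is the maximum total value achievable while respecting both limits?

$90

Feasible sets respecting both limits:
- A+C+D: weight 16, volume 28, value 90
- C+D+E: weight 17, volume 20, value 90
- B+C: weight 19, volume 12, value 77
- A+C: weight 14, volume 20, value 76
Best: $90.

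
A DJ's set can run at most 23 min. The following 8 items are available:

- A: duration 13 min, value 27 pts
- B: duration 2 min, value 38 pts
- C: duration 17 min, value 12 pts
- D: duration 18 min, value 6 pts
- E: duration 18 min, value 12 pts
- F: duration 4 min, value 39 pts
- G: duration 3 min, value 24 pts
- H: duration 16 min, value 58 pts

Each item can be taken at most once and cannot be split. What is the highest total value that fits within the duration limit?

Check high-value combinations within 23 min:
- B+F+H: duration 2+4+16=22, value 38+39+58=135
- A+B+F+G: duration 13+2+4+3=22, value 27+38+39+24=128
- F+G+H: duration 4+3+16=23, value 39+24+58=121
Best: 135 pts.

135 pts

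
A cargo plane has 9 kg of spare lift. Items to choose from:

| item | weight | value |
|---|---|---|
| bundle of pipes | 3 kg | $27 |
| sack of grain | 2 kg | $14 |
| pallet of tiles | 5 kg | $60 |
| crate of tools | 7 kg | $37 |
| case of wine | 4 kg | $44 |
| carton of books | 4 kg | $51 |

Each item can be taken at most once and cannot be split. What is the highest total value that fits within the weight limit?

Check high-value combinations within 9 kg:
- pallet of tiles+carton of books: weight 5+4=9, value 60+51=111
- pallet of tiles+case of wine: weight 5+4=9, value 60+44=104
- case of wine+carton of books: weight 4+4=8, value 44+51=95
Best: $111.

$111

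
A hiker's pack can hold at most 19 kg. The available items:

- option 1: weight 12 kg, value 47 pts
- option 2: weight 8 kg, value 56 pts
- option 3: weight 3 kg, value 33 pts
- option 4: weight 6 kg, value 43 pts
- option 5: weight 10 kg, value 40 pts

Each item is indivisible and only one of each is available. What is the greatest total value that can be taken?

Check high-value combinations within 19 kg:
- option 2+option 3+option 4: weight 8+3+6=17, value 56+33+43=132
- option 3+option 4+option 5: weight 3+6+10=19, value 33+43+40=116
- option 2+option 4: weight 8+6=14, value 56+43=99
Best: 132 pts.

132 pts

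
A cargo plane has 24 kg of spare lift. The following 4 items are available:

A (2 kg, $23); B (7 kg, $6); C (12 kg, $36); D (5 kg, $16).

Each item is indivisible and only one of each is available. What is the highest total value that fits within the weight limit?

$75

Check high-value combinations within 24 kg:
- A+C+D: weight 2+12+5=19, value 23+36+16=75
- A+B+C: weight 2+7+12=21, value 23+6+36=65
- A+C: weight 2+12=14, value 23+36=59
Best: $75.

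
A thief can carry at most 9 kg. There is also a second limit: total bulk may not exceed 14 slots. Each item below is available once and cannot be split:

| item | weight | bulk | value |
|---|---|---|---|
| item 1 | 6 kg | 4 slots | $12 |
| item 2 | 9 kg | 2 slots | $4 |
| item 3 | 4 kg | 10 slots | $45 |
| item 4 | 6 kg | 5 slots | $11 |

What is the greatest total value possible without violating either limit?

Feasible sets respecting both limits:
- item 3: weight 4, bulk 10, value 45
- item 1: weight 6, bulk 4, value 12
- item 4: weight 6, bulk 5, value 11
Best: $45.

$45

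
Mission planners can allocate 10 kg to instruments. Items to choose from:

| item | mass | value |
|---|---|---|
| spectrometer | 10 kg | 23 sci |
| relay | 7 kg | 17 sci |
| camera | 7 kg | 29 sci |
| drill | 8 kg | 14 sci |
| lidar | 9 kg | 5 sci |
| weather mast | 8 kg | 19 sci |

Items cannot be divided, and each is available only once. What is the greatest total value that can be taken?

Check high-value combinations within 10 kg:
- camera: mass 7, value 29
- spectrometer: mass 10, value 23
- weather mast: mass 8, value 19
Best: 29 sci.

29 sci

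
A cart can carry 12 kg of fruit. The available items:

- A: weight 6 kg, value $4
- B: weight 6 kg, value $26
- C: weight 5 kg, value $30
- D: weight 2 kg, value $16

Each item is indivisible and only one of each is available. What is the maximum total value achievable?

$56

This is a 0/1 knapsack; check combinations near the capacity.
- B+C: weight 6+5=11, value 26+30=56
- C+D: weight 5+2=7, value 30+16=46
- B+D: weight 6+2=8, value 26+16=42
- A+C: weight 6+5=11, value 4+30=34
- C: weight 5, value 30
Best: $56.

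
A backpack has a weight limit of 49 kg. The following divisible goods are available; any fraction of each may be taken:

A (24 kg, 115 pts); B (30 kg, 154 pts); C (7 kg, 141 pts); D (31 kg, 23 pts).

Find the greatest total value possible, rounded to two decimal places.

Take in order of value per unit:
- C (141/7 per unit): all 7 → value 141, running total 141.00
- B (154/30 per unit): all 30 → value 154, running total 295.00
- A (115/24 per unit): 12 of 24 → value 12×115/24 = 57.5000, running total 352.50
Total 352.50.

352.50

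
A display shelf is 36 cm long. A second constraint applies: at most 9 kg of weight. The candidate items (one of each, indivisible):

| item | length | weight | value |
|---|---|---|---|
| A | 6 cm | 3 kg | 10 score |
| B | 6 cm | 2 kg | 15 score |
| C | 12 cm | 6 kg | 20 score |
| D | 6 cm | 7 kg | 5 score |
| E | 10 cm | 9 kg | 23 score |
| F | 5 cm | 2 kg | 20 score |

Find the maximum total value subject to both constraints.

45 score

Feasible sets respecting both limits:
- A+B+F: length 17, weight 7, value 45
- C+F: length 17, weight 8, value 40
- B+C: length 18, weight 8, value 35
- B+F: length 11, weight 4, value 35
Best: 45 score.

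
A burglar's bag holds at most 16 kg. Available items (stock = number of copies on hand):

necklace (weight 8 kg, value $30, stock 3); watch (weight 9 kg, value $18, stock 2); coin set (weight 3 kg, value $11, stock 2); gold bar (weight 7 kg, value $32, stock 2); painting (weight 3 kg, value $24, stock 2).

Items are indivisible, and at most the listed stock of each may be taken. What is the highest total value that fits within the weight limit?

Best selections within weight 16 and stock limits:
- 1×coin set + 1×gold bar + 2×painting: weight 16, value 91
- 1×gold bar + 2×painting: weight 13, value 80
- 1×necklace + 2×painting: weight 14, value 78
- 2×coin set + 1×gold bar + 1×painting: weight 16, value 78
Best: $91.

$91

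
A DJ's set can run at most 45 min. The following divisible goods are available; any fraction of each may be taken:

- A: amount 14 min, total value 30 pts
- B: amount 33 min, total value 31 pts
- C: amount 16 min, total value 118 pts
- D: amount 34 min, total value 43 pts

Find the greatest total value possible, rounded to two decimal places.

166.97

Take in order of value per unit:
- C (118/16 per unit): all 16 → value 118, running total 118.00
- A (30/14 per unit): all 14 → value 30, running total 148.00
- D (43/34 per unit): 15 of 34 → value 15×43/34 = 18.9706, running total 166.97
Total 166.97.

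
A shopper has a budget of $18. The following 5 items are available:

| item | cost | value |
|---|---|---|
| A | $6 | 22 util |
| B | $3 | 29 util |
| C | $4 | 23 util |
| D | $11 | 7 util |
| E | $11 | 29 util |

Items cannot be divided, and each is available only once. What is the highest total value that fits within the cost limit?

81 util

Check high-value combinations within $18:
- B+C+E: cost 3+4+11=18, value 29+23+29=81
- A+B+C: cost 6+3+4=13, value 22+29+23=74
- B+C+D: cost 3+4+11=18, value 29+23+7=59
Best: 81 util.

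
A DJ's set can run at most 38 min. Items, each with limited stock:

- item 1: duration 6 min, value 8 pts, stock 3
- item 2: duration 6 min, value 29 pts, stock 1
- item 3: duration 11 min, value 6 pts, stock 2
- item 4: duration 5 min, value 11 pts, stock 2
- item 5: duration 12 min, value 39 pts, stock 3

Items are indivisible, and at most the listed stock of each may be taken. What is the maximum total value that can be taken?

Best selections within duration 38 and stock limits:
- 1×item 2 + 1×item 4 + 2×item 5: duration 35, value 118
- 3×item 5: duration 36, value 117
- 1×item 1 + 1×item 2 + 2×item 5: duration 36, value 115
Best: 118 pts.

118 pts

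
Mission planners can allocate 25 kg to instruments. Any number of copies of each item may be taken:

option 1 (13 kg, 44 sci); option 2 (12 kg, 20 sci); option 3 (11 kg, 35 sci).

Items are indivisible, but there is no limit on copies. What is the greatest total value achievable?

79 sci

Best value-per-unit is option 1 at 44/13; filling with it alone gives 1×44 = 44.
Optimal mix: 1×option 1 + 1×option 3 → mass 24, value 79.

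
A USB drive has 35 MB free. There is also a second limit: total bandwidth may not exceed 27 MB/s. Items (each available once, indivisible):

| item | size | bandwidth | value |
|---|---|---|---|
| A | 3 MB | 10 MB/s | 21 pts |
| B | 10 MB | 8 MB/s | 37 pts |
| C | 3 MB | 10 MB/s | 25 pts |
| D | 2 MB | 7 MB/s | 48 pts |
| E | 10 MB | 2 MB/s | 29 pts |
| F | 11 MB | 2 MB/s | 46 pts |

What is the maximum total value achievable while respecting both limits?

Feasible sets respecting both limits:
- B+D+E+F: size 33, bandwidth 19, value 160
- B+C+D+F: size 26, bandwidth 27, value 156
- A+B+D+F: size 26, bandwidth 27, value 152
- C+D+E+F: size 26, bandwidth 21, value 148
Best: 160 pts.

160 pts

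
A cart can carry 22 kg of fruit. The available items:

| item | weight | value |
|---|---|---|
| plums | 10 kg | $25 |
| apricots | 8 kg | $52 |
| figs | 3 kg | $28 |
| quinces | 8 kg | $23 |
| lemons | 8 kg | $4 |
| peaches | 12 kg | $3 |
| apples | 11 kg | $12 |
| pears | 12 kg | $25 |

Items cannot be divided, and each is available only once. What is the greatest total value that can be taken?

Check high-value combinations within 22 kg:
- plums+apricots+figs: weight 10+8+3=21, value 25+52+28=105
- apricots+figs+quinces: weight 8+3+8=19, value 52+28+23=103
- apricots+figs+apples: weight 8+3+11=22, value 52+28+12=92
- apricots+figs+lemons: weight 8+3+8=19, value 52+28+4=84
- apricots+figs: weight 8+3=11, value 52+28=80
Best: $105.

$105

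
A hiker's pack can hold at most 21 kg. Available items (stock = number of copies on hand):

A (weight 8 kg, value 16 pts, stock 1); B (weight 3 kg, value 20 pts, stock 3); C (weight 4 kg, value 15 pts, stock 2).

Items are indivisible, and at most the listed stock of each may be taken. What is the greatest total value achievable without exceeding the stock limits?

Top feasible selections:
- 1×A + 3×B + 1×C: weight 21, value 91
- 3×B + 2×C: weight 17, value 90
- 1×A + 3×B: weight 17, value 76
Best: 91 pts.

91 pts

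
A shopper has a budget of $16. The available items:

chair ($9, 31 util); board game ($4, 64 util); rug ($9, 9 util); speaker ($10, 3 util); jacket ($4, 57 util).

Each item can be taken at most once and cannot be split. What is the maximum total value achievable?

Check high-value combinations within $16:
- board game+jacket: cost 4+4=8, value 64+57=121
- chair+board game: cost 9+4=13, value 31+64=95
- chair+jacket: cost 9+4=13, value 31+57=88
Best: 121 util.

121 util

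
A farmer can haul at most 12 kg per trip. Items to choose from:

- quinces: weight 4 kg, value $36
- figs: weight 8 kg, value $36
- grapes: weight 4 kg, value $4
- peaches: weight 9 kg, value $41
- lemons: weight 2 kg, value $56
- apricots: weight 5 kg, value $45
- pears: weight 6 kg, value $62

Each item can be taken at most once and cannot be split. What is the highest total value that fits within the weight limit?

This is a 0/1 knapsack; check combinations near the capacity.
- quinces+lemons+pears: weight 4+2+6=12, value 36+56+62=154
- quinces+lemons+apricots: weight 4+2+5=11, value 36+56+45=137
- grapes+lemons+pears: weight 4+2+6=12, value 4+56+62=122
- lemons+pears: weight 2+6=8, value 56+62=118
- apricots+pears: weight 5+6=11, value 45+62=107
Best: $154.

$154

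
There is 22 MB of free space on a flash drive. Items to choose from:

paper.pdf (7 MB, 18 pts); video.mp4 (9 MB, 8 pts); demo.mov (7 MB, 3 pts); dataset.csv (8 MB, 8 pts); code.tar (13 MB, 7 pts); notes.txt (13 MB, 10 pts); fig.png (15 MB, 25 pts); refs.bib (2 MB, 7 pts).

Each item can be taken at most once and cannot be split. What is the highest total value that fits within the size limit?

43 pts

Check high-value combinations within 22 MB:
- paper.pdf+fig.png: size 7+15=22, value 18+25=43
- paper.pdf+notes.txt+refs.bib: size 7+13+2=22, value 18+10+7=35
- paper.pdf+dataset.csv+refs.bib: size 7+8+2=17, value 18+8+7=33
- paper.pdf+video.mp4+refs.bib: size 7+9+2=18, value 18+8+7=33
- fig.png+refs.bib: size 15+2=17, value 25+7=32
Best: 43 pts.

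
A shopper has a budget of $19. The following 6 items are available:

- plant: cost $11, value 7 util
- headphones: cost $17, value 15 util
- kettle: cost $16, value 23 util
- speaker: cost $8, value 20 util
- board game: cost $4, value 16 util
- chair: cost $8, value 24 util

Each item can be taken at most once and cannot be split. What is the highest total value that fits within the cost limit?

Check high-value combinations within $19:
- speaker+chair: cost 8+8=16, value 20+24=44
- board game+chair: cost 4+8=12, value 16+24=40
- speaker+board game: cost 8+4=12, value 20+16=36
- plant+chair: cost 11+8=19, value 7+24=31
Best: 44 util.

44 util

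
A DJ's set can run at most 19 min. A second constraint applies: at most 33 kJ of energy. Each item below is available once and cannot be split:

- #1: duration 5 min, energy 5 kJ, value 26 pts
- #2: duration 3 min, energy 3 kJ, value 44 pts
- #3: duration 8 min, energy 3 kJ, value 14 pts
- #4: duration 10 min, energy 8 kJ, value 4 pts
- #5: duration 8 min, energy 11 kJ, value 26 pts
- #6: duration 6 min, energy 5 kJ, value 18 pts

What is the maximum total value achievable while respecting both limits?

Feasible sets respecting both limits:
- #1+#2+#5: duration 16, energy 19, value 96
- #1+#2+#6: duration 14, energy 13, value 88
- #2+#5+#6: duration 17, energy 19, value 88
Best: 96 pts.

96 pts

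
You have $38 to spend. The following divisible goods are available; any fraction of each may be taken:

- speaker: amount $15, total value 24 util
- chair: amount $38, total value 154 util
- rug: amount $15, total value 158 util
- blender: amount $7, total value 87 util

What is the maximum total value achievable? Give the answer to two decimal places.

309.84

Take in order of value per unit:
- blender (87/7 per unit): all 7 → value 87, running total 87.00
- rug (158/15 per unit): all 15 → value 158, running total 245.00
- chair (154/38 per unit): 16 of 38 → value 16×154/38 = 64.8421, running total 309.84
Total 309.84.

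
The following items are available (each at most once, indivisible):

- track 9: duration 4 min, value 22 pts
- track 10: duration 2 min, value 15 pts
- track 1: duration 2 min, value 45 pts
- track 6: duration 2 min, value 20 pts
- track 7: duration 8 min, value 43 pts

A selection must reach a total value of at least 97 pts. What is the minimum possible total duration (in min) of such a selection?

Subsets with value ≥ 97, sorted by total duration:
- track 9+track 10+track 1+track 6: duration 10, value 102
- track 1+track 6+track 7: duration 12, value 108
- track 10+track 1+track 7: duration 12, value 103
- track 10+track 1+track 6+track 7: duration 14, value 123
Minimum duration: 10 min.

10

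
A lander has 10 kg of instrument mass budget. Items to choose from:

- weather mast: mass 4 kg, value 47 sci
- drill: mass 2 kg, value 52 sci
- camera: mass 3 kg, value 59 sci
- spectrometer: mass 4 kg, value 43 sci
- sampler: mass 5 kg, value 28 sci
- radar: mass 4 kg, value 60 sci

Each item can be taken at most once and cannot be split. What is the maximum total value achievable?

Check high-value combinations within 10 kg:
- drill+camera+radar: mass 2+3+4=9, value 52+59+60=171
- weather mast+drill+radar: mass 4+2+4=10, value 47+52+60=159
- weather mast+drill+camera: mass 4+2+3=9, value 47+52+59=158
- drill+spectrometer+radar: mass 2+4+4=10, value 52+43+60=155
- drill+camera+spectrometer: mass 2+3+4=9, value 52+59+43=154
Best: 171 sci.

171 sci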